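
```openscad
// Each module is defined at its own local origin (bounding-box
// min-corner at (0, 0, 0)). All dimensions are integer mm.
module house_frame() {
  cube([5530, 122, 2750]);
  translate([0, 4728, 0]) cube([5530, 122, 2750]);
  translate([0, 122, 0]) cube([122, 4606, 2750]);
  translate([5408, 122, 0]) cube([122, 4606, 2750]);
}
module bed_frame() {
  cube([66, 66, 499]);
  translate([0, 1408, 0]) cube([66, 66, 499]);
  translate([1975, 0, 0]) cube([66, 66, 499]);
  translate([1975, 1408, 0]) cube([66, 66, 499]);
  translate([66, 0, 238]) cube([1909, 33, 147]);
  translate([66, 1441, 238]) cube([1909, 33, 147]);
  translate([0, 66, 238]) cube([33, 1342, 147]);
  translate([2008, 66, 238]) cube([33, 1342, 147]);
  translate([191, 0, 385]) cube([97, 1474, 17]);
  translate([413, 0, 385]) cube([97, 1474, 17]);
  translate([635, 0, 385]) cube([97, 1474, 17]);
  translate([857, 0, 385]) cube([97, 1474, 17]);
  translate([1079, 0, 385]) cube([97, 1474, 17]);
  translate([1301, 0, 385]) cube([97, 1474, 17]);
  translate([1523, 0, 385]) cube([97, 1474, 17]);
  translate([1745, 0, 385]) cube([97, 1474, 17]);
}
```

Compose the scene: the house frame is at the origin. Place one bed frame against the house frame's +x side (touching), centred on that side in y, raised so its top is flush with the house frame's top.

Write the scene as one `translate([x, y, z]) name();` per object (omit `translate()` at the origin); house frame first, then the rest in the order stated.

house_frame();
translate([5530, 1688, 2251]) bed_frame();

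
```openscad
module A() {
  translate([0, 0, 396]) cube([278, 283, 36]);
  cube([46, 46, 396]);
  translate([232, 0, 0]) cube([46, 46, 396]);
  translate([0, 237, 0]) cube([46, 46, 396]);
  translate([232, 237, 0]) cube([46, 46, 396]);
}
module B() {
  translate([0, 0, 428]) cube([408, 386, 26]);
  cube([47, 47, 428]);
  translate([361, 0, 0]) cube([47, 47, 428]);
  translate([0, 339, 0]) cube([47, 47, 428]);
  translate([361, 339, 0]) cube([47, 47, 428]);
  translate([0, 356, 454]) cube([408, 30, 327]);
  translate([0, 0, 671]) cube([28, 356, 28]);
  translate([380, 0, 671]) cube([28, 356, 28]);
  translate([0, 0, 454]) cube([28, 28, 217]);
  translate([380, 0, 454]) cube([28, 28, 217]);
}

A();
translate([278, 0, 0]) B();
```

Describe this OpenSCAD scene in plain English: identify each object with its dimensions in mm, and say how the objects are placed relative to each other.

A is a four-legged stool. The seat is a 278×283×36 mm slab whose top surface is at z = 432 mm; four square legs, each 46×46 mm in cross-section, run from the floor (z = 0) to the underside of the seat, each flush with a corner of the seat.

B is a chair: 408×386 mm seat, 26 mm thick, top at z = 454 mm, on four 47 mm square corner legs flush with the seat edges. A 30 mm thick backrest slab spans the full seat width, extending 327 mm above the seat top, its back face flush with the seat's +y edge. Two armrests of 28×28 mm section run along each side from the seat's front edge to the front of the backrest, top faces 245 mm above the seat top and outer faces flush with the seat's x-edges; a 28×28 mm post under the front of each armrest stands on the seat at the front corner.

The chair is against the stool's +x side, with their −y faces flush.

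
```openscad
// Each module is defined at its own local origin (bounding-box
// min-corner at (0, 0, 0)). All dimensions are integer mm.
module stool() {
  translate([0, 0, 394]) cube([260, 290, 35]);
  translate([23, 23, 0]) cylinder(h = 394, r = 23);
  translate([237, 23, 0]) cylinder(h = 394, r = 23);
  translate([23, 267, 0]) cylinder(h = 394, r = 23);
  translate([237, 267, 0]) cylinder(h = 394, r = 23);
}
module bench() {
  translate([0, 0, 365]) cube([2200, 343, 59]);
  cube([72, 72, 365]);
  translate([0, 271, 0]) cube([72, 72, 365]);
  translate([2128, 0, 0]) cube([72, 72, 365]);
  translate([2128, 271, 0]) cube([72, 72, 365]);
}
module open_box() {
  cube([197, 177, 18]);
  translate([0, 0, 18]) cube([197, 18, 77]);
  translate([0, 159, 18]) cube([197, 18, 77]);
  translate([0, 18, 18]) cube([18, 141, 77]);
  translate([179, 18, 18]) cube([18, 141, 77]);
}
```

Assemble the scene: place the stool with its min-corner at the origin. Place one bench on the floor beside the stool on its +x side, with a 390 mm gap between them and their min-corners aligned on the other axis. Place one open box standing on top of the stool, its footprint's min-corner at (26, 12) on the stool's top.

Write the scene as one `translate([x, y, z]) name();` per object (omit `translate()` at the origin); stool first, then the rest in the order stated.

stool();
translate([650, 0, 0]) bench();
translate([26, 12, 429]) open_box();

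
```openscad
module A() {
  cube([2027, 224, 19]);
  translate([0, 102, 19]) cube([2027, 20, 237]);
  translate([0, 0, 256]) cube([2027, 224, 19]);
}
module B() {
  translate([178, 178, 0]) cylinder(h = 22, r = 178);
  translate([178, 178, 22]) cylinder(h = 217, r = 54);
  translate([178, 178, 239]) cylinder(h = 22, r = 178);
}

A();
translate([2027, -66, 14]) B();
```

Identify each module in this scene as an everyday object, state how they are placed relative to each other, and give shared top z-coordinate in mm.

Both tops at z = 275 mm.

A is an I-beam. B is a spool. The spool is beside the I-beam with their tops flush at z = 275. The shared top z-coordinate is 275 mm.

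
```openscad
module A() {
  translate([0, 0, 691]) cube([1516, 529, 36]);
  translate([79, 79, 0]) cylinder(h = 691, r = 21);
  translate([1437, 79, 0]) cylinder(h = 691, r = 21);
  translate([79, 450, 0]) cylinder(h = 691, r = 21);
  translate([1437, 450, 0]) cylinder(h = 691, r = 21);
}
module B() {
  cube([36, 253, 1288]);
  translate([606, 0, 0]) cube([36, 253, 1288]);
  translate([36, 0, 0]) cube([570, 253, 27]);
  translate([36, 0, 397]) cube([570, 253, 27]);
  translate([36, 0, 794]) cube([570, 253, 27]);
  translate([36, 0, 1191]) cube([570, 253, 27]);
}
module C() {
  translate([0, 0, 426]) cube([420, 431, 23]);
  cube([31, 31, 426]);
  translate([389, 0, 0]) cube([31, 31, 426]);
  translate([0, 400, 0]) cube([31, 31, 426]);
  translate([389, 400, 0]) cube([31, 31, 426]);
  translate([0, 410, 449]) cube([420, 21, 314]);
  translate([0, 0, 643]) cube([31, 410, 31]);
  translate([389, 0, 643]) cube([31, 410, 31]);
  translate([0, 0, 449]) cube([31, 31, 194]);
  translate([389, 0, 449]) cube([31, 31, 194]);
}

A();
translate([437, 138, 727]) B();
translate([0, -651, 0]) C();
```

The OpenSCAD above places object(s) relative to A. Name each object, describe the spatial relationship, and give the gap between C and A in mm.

The chair's nearest face is 220 mm from the table's −y face.

A is a table. B is a bookshelf. C is a chair. The bookshelf is on top of the table, centred. The chair is on the floor beside the table on its −y side. The gap between the chair and the table is 220 mm.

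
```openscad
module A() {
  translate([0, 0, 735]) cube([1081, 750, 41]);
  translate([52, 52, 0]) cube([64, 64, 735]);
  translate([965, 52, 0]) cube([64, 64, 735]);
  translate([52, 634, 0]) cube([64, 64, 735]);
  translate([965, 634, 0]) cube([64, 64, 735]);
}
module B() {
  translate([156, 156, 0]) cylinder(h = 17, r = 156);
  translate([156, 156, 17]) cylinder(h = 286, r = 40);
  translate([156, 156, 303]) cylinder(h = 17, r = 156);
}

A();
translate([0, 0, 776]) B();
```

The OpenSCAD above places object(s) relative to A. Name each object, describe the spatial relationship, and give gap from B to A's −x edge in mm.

A is a table. B is a spool. The spool is on top of the table. The gap from the spool to the table's −x edge is 0 mm.

The spool's min-x is at 0; the table's min-x is 0; gap = 0 mm.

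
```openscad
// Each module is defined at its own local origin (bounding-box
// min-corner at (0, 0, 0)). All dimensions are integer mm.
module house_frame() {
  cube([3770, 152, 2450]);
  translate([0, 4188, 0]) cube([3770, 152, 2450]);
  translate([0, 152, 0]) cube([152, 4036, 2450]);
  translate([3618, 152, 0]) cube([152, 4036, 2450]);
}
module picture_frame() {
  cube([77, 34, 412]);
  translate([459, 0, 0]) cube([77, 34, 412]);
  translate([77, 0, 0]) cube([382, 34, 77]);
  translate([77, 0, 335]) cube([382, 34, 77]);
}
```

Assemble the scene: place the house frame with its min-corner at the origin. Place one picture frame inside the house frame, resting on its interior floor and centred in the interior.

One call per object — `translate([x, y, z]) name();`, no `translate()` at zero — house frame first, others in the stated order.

house_frame();
translate([1617, 2153, 0]) picture_frame();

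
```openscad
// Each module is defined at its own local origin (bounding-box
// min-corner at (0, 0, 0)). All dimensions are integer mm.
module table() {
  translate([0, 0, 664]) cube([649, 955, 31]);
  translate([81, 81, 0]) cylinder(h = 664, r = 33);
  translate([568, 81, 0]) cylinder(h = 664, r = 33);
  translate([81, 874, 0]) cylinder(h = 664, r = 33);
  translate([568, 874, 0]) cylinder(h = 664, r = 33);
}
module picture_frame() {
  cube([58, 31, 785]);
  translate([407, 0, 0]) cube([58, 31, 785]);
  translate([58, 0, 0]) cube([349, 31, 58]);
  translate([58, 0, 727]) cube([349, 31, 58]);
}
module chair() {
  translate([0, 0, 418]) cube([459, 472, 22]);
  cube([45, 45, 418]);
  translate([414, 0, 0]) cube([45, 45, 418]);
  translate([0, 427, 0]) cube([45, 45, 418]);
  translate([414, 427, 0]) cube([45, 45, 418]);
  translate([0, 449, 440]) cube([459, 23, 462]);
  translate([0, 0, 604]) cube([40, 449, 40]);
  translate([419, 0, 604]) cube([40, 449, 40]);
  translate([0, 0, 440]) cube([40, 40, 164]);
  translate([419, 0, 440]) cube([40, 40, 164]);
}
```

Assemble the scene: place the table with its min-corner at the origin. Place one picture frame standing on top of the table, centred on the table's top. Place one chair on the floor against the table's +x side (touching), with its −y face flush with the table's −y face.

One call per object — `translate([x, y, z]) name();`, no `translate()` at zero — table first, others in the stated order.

table();
translate([92, 462, 695]) picture_frame();
translate([649, 0, 0]) chair();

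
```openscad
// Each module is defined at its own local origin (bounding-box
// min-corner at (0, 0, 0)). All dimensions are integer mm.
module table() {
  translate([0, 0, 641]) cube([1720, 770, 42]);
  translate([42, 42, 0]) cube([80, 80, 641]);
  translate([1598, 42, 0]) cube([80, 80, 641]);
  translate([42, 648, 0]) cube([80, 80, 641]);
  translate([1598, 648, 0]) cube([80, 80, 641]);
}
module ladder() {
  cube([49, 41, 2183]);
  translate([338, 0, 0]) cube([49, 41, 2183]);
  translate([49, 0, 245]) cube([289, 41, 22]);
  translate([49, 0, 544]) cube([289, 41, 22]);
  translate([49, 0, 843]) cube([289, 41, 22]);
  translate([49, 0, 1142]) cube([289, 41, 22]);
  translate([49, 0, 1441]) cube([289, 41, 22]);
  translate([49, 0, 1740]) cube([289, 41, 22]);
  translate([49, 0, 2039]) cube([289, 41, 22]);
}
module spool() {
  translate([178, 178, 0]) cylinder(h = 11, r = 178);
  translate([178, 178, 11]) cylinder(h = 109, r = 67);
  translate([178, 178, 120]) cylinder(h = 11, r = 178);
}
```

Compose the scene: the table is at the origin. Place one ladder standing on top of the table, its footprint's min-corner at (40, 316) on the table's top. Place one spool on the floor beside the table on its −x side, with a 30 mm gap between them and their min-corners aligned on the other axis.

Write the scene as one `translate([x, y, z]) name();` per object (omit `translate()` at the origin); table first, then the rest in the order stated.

table();
translate([40, 316, 683]) ladder();
translate([-386, 0, 0]) spool();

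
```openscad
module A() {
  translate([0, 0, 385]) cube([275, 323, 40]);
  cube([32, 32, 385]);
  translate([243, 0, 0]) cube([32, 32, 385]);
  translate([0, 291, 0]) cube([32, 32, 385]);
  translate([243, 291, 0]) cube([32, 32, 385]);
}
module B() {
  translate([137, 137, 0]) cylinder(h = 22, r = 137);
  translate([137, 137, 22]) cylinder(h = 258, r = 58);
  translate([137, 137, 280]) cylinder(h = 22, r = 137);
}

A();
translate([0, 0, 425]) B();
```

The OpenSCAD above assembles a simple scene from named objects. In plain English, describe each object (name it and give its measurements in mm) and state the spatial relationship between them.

A is a four-legged stool. The seat is 275×323 mm, 40 mm thick, top at z = 425 mm. It stands on four square legs, each 32×32 mm in cross-section, from z = 0 to the seat underside, each flush with a corner of the seat.

B is a spool: two coaxial disc flanges of radius 137 mm and thickness 22 mm, joined by a core cylinder of radius 58 mm and height 258 mm. The lower flange rests on z = 0 and the three cylinders share a vertical axis.

The spool is on top of the stool.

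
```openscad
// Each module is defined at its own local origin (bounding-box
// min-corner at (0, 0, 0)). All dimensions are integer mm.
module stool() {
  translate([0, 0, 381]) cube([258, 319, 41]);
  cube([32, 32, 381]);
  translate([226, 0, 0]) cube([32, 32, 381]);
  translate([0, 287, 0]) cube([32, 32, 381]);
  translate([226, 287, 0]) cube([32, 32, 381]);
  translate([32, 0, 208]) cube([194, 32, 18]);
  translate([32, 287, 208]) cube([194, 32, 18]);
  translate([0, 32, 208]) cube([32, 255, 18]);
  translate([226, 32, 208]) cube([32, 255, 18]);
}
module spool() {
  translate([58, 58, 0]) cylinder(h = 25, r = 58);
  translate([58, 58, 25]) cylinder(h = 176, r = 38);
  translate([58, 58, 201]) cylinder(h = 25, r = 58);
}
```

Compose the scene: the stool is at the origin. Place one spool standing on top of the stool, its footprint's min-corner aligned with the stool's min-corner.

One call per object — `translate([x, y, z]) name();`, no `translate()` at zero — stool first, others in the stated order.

stool();
translate([0, 0, 422]) spool();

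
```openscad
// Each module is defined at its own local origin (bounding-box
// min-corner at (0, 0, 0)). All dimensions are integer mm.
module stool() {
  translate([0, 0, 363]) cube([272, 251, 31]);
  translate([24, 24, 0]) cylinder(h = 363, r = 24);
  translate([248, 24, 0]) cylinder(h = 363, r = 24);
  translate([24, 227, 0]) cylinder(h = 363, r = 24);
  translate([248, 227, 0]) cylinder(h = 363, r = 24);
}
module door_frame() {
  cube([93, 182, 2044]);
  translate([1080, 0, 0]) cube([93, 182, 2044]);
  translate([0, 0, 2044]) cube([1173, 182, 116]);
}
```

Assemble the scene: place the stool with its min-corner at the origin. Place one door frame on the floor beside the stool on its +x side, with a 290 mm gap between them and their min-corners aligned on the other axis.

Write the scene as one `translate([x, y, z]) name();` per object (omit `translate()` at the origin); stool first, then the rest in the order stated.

stool();
translate([562, 0, 0]) door_frame();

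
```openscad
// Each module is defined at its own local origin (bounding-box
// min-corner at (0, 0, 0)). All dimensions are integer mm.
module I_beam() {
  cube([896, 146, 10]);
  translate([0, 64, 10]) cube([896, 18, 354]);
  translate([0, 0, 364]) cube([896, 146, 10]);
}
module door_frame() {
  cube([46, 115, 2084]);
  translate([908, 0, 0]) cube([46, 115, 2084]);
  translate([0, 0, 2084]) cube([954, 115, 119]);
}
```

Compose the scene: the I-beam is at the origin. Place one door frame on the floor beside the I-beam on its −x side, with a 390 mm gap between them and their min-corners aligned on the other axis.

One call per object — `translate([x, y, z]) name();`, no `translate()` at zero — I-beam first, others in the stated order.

I_beam();
translate([-1344, 0, 0]) door_frame();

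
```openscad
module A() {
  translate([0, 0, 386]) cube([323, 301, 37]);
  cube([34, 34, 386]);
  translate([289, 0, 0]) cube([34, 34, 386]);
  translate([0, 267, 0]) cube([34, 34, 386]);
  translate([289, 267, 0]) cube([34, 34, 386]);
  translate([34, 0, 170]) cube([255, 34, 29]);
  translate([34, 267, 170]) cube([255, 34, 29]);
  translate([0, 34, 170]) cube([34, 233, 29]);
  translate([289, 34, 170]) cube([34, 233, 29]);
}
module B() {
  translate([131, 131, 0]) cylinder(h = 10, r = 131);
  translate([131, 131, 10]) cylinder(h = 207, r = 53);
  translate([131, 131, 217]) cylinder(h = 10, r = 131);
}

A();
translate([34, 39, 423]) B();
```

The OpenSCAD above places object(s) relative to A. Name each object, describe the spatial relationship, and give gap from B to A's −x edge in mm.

A is a stool. B is a spool. The spool is on top of the stool. The gap from the spool to the stool's −x edge is 34 mm.

The spool's min-x is at 34; the stool's min-x is 0; gap = 34 mm.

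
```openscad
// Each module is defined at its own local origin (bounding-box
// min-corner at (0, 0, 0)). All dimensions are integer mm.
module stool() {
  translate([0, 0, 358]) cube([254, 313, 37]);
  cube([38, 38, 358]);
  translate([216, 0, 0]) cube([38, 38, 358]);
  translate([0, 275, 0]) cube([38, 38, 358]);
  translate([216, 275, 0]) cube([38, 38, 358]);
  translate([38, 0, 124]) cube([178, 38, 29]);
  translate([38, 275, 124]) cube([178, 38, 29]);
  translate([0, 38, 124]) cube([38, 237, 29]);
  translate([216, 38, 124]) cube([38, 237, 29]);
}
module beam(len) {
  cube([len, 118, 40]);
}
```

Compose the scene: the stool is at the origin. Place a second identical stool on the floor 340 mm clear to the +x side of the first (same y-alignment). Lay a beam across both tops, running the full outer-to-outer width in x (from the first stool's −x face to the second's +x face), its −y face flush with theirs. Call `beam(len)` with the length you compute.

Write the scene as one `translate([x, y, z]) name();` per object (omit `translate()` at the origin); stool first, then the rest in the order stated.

stool();
translate([594, 0, 0]) stool();
translate([0, 0, 395]) beam(848);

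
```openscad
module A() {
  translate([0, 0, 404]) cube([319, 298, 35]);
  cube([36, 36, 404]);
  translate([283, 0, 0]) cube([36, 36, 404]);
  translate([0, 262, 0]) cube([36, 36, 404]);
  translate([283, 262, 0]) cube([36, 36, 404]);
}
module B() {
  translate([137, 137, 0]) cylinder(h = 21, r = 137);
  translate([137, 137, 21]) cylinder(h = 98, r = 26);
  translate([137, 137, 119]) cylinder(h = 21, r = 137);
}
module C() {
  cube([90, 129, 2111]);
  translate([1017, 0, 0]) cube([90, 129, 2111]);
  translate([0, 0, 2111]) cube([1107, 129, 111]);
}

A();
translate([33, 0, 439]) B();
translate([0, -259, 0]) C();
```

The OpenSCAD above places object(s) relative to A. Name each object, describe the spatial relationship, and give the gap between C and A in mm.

A is a stool. B is a spool. C is a door frame. The spool is on top of the stool. The door frame is on the floor beside the stool on its −y side. The gap between the door frame and the stool is 130 mm.

The door frame's nearest face is 130 mm from the stool's −y face.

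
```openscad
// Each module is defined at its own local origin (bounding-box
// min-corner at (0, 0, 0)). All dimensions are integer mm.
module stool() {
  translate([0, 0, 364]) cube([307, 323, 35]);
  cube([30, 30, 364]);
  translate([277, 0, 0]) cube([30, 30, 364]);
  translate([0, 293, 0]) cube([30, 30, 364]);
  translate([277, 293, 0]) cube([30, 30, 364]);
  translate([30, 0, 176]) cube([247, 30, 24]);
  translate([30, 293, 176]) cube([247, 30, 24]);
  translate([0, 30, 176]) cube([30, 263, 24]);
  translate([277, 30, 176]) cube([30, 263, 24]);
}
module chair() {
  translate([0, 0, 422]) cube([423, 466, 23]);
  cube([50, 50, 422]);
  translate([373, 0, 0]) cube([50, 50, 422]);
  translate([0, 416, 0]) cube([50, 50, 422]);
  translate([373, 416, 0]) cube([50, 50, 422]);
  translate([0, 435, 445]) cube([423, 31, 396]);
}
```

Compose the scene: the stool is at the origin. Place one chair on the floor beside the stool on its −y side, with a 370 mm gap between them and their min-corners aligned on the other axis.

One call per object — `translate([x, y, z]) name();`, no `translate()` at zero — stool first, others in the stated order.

stool();
translate([0, -836, 0]) chair();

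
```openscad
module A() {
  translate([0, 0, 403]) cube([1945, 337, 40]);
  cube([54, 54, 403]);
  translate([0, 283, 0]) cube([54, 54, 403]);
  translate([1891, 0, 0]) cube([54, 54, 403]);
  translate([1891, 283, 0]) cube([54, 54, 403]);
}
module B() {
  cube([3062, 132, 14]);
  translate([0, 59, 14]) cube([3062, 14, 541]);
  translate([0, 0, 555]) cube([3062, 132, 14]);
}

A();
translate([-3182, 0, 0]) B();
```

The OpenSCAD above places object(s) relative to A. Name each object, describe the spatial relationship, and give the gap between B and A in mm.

A is a bench. B is an I-beam. The I-beam is on the floor beside the bench on its −x side. The gap between the I-beam and the bench is 120 mm.

The I-beam's nearest face is 120 mm from the bench's −x face.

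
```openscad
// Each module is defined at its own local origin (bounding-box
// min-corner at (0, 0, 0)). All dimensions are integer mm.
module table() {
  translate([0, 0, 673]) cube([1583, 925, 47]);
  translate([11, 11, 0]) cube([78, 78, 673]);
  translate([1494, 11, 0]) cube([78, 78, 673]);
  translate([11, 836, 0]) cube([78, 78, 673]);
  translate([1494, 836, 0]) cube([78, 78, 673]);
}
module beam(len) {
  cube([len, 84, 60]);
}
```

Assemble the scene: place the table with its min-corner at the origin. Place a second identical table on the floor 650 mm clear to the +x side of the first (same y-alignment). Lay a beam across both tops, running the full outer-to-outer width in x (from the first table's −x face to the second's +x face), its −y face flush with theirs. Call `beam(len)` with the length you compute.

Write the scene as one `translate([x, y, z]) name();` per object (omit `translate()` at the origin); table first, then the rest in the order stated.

table();
translate([2233, 0, 0]) table();
translate([0, 0, 720]) beam(3816);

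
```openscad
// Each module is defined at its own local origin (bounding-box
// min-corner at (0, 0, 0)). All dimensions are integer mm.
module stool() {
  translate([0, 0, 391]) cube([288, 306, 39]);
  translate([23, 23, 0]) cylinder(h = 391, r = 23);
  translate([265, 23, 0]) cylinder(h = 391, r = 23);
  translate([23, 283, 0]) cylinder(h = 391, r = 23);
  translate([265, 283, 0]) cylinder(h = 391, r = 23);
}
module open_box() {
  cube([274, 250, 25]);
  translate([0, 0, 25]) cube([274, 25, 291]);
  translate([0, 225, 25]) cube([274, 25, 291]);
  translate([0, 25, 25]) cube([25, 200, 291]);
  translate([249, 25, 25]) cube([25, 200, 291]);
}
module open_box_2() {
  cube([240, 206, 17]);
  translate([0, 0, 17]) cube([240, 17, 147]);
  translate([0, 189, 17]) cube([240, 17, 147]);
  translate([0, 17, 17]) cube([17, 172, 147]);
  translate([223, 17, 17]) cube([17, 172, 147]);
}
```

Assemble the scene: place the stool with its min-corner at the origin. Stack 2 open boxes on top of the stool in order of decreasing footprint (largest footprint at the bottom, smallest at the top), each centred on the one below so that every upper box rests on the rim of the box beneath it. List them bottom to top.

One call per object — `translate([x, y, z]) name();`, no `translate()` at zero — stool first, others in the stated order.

stool();
translate([7, 28, 430]) open_box();
translate([24, 50, 746]) open_box_2();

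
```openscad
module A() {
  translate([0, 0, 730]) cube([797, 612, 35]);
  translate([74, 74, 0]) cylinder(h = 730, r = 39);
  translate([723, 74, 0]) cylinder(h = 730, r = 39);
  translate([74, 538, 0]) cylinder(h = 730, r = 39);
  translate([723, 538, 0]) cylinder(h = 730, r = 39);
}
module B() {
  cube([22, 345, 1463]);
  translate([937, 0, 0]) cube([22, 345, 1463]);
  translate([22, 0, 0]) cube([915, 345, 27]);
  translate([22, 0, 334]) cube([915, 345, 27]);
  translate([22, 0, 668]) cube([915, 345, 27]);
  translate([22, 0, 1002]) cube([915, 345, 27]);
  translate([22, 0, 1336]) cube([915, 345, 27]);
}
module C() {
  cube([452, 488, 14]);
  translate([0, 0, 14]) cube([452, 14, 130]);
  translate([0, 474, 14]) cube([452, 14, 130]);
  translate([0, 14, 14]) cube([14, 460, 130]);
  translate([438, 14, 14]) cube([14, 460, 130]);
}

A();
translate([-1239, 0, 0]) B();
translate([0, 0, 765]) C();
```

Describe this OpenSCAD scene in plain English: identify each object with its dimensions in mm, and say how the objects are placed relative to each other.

A is a rectangular dining table. The top is 797×612×35 mm with its upper surface at z = 765 mm. It stands on four round legs of 78 mm diameter, each leg's bounding box inset 35 mm from the nearest pair of top edges, running from the floor to the underside of the top.

B is a bookshelf 959 mm wide overall, 345 mm deep and 1463 mm tall. The two sides are 22 mm thick vertical panels. 5 horizontal shelves of 27 mm thickness span between the inner faces of the sides; the lowest shelf sits on the floor and shelves are stacked with a clear vertical gap of 307 mm between each pair.

C is an open storage box with external size 452×488×144 mm and wall thickness 14 mm (the base is also 14 mm thick). The base covers the whole footprint; the four walls stand on the base, with the y-facing walls full-width and the x-facing walls fitting between their inner faces.

The bookshelf is on the floor beside the table on its −x side. The open box is on top of the table.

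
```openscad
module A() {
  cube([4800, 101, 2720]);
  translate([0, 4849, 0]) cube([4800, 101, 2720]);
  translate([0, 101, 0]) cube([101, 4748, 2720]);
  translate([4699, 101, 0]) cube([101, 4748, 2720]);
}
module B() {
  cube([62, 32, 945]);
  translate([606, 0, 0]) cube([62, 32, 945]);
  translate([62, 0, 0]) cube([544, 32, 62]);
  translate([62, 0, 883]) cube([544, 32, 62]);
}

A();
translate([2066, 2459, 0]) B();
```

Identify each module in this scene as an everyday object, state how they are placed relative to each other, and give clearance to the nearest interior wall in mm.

A is a house frame. B is a picture frame. The picture frame sits inside the house frame, centred. The clearance to the nearest interior wall is 1965 mm.

Clearances: x = 1965, y = 2358; minimum 1965 mm.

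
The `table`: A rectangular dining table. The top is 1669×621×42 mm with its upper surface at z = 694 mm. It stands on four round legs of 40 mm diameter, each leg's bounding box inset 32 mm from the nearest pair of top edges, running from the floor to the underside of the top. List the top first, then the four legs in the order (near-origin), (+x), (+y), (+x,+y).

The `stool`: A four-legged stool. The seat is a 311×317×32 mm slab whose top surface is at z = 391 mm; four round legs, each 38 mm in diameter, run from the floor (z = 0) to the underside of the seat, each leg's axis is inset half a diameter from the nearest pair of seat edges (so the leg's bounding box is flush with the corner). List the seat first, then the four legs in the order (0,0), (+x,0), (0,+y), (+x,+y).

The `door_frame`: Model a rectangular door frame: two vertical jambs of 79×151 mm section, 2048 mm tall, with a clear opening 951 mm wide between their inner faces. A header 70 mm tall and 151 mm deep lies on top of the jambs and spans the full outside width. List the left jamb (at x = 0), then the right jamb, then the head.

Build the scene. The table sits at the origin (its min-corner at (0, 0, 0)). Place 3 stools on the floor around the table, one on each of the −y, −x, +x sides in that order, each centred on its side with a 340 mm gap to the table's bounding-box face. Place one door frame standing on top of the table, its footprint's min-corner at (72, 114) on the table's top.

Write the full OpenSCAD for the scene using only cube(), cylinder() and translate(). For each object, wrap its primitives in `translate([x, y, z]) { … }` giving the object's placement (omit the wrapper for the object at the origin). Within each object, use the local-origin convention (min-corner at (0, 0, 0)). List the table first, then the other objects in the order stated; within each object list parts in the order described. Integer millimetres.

translate([0, 0, 652]) cube([1669, 621, 42]);
translate([52, 52, 0]) cylinder(h = 652, r = 20);
translate([1617, 52, 0]) cylinder(h = 652, r = 20);
translate([52, 569, 0]) cylinder(h = 652, r = 20);
translate([1617, 569, 0]) cylinder(h = 652, r = 20);
translate([679, -657, 0]) {
  translate([0, 0, 359]) cube([311, 317, 32]);
  translate([19, 19, 0]) cylinder(h = 359, r = 19);
  translate([292, 19, 0]) cylinder(h = 359, r = 19);
  translate([19, 298, 0]) cylinder(h = 359, r = 19);
  translate([292, 298, 0]) cylinder(h = 359, r = 19);
}
translate([-651, 152, 0]) {
  translate([0, 0, 359]) cube([311, 317, 32]);
  translate([19, 19, 0]) cylinder(h = 359, r = 19);
  translate([292, 19, 0]) cylinder(h = 359, r = 19);
  translate([19, 298, 0]) cylinder(h = 359, r = 19);
  translate([292, 298, 0]) cylinder(h = 359, r = 19);
}
translate([2009, 152, 0]) {
  translate([0, 0, 359]) cube([311, 317, 32]);
  translate([19, 19, 0]) cylinder(h = 359, r = 19);
  translate([292, 19, 0]) cylinder(h = 359, r = 19);
  translate([19, 298, 0]) cylinder(h = 359, r = 19);
  translate([292, 298, 0]) cylinder(h = 359, r = 19);
}
translate([72, 114, 694]) {
  cube([79, 151, 2048]);
  translate([1030, 0, 0]) cube([79, 151, 2048]);
  translate([0, 0, 2048]) cube([1109, 151, 70]);
}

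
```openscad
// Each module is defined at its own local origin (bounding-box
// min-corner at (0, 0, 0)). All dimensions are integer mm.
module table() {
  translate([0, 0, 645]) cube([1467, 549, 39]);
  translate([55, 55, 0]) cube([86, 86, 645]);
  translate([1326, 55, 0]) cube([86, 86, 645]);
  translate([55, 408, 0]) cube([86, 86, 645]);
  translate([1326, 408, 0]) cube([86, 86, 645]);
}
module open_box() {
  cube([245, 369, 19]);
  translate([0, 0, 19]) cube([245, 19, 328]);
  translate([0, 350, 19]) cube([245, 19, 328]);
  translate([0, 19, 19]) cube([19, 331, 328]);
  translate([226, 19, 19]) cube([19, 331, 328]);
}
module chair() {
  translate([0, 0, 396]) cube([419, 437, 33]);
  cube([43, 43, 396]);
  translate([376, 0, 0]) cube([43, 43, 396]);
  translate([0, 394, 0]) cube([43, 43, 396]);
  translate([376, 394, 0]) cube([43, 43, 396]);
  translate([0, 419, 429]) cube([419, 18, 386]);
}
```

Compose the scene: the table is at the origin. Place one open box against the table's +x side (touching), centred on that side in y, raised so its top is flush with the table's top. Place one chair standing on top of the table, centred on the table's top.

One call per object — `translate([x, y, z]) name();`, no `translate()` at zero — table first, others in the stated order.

table();
translate([1467, 90, 337]) open_box();
translate([524, 56, 684]) chair();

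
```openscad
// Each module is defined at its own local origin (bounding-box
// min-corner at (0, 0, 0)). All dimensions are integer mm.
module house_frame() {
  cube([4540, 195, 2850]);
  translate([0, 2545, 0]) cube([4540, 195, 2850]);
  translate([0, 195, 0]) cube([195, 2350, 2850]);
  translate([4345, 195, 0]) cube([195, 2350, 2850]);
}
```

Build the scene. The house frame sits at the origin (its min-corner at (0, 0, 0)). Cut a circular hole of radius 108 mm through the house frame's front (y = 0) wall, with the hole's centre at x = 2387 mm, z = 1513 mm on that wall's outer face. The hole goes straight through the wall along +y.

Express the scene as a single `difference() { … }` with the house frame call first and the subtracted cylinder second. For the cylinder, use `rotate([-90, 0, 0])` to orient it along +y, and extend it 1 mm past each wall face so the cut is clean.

difference() {
  house_frame();
  translate([2387, -1, 1513]) rotate([-90, 0, 0]) cylinder(h = 197, r = 108);
}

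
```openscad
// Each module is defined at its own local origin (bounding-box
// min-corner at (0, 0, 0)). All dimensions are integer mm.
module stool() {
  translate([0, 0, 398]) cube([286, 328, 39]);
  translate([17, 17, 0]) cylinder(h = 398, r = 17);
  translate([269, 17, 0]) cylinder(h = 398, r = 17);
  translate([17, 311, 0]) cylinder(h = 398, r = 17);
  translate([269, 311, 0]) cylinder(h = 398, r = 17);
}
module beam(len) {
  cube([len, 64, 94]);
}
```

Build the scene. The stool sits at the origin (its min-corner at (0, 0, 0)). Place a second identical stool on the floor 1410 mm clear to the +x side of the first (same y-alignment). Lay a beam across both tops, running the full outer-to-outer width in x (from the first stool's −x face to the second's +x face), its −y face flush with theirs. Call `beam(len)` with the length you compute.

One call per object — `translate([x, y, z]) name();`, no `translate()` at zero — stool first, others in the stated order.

stool();
translate([1696, 0, 0]) stool();
translate([0, 0, 437]) beam(1982);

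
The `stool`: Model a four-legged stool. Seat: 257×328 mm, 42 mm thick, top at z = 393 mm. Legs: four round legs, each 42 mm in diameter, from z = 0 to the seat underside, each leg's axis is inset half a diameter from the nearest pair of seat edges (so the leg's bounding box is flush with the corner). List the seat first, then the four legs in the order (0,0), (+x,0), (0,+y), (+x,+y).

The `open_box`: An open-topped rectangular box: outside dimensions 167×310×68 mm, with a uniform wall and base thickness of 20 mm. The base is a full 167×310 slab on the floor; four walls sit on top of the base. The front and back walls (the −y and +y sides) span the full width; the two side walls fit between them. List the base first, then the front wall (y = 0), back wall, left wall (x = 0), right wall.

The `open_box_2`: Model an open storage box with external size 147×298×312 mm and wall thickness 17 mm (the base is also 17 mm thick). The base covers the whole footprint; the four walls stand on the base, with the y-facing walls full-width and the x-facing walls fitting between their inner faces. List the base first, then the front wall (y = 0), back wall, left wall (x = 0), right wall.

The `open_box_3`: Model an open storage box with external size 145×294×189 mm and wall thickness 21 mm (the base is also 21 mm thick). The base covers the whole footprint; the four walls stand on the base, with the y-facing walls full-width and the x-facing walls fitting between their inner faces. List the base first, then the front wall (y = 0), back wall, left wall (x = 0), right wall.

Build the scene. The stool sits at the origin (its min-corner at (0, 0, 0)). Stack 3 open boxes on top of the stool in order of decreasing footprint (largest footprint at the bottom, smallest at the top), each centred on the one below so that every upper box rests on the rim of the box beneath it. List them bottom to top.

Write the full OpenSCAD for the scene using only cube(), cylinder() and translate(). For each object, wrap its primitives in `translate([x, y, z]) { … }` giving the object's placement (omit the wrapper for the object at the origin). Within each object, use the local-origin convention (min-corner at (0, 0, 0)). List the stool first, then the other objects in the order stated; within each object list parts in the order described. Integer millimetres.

translate([0, 0, 351]) cube([257, 328, 42]);
translate([21, 21, 0]) cylinder(h = 351, r = 21);
translate([236, 21, 0]) cylinder(h = 351, r = 21);
translate([21, 307, 0]) cylinder(h = 351, r = 21);
translate([236, 307, 0]) cylinder(h = 351, r = 21);
translate([45, 9, 393]) {
  cube([167, 310, 20]);
  translate([0, 0, 20]) cube([167, 20, 48]);
  translate([0, 290, 20]) cube([167, 20, 48]);
  translate([0, 20, 20]) cube([20, 270, 48]);
  translate([147, 20, 20]) cube([20, 270, 48]);
}
translate([55, 15, 461]) {
  cube([147, 298, 17]);
  translate([0, 0, 17]) cube([147, 17, 295]);
  translate([0, 281, 17]) cube([147, 17, 295]);
  translate([0, 17, 17]) cube([17, 264, 295]);
  translate([130, 17, 17]) cube([17, 264, 295]);
}
translate([56, 17, 773]) {
  cube([145, 294, 21]);
  translate([0, 0, 21]) cube([145, 21, 168]);
  translate([0, 273, 21]) cube([145, 21, 168]);
  translate([0, 21, 21]) cube([21, 252, 168]);
  translate([124, 21, 21]) cube([21, 252, 168]);
}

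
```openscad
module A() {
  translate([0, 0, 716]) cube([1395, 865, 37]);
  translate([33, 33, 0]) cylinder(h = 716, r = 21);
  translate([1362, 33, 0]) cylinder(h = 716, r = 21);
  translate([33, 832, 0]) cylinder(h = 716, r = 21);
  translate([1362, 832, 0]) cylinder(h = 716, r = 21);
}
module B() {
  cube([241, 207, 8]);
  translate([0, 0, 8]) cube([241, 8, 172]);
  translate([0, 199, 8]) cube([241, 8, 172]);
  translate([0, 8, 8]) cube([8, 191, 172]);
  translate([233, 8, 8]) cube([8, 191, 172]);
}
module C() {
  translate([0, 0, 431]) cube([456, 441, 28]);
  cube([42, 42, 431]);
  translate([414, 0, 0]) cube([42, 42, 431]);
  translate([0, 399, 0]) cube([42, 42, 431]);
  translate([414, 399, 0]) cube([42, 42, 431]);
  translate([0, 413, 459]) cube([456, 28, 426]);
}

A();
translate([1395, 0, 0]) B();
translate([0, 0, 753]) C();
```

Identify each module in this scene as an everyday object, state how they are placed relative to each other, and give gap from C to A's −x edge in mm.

The chair's min-x is at 0; the table's min-x is 0; gap = 0 mm.

A is a table. B is an open box. C is a chair. The open box is against the table's +x side, with their −y faces flush. The chair is on top of the table. The gap from the chair to the table's −x edge is 0 mm.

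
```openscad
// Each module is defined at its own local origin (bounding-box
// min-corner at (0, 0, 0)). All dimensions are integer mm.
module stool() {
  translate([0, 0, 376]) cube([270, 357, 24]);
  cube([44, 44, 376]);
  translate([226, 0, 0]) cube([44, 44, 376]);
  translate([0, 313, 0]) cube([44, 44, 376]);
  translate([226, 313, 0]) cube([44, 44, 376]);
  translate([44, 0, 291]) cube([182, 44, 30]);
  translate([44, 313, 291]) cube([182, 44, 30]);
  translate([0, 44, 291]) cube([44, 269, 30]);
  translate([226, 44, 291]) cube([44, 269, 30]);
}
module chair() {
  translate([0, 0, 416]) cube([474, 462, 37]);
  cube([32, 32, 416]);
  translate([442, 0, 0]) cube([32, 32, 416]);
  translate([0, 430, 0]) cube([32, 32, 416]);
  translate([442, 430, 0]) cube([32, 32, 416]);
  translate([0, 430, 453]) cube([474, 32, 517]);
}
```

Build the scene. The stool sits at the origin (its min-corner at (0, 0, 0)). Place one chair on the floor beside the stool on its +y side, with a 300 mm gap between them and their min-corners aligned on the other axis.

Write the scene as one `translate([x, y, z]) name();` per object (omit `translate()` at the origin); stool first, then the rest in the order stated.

stool();
translate([0, 657, 0]) chair();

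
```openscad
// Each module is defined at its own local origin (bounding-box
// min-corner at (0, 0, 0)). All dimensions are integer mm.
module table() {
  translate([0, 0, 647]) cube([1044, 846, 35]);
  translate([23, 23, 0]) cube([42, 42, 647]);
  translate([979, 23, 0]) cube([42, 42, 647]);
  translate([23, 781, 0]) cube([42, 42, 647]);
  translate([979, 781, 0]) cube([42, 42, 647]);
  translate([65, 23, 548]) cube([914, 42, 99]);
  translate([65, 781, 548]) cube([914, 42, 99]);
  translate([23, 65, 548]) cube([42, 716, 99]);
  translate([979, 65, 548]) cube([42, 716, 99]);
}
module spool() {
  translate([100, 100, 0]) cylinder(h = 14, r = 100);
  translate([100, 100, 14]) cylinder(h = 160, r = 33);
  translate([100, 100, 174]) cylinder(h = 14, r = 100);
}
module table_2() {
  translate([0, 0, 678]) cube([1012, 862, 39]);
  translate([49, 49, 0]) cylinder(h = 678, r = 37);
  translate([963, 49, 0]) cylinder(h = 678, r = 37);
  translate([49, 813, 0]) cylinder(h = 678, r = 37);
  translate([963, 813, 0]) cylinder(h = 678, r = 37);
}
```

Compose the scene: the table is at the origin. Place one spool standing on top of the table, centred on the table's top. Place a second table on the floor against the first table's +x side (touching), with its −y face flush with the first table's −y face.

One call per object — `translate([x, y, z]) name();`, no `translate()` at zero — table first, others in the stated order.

table();
translate([422, 323, 682]) spool();
translate([1044, 0, 0]) table_2();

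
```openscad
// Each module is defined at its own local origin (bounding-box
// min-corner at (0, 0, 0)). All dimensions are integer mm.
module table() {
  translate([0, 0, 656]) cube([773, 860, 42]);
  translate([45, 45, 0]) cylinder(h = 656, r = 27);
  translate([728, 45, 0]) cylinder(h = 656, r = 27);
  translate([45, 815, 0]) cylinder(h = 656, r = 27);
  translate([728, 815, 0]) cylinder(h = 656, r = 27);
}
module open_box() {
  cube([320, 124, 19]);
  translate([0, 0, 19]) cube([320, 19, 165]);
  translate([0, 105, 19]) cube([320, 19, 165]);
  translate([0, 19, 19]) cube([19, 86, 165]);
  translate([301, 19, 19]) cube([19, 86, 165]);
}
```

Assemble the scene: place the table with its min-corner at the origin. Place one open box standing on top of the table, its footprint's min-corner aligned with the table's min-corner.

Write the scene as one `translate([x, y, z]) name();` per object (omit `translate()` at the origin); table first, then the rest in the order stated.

table();
translate([0, 0, 698]) open_box();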